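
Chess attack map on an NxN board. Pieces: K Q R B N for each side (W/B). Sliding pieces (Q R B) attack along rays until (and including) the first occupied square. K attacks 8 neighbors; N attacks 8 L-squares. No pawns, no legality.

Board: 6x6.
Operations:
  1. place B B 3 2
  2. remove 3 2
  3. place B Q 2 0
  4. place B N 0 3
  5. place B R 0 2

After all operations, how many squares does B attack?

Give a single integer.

Op 1: place BB@(3,2)
Op 2: remove (3,2)
Op 3: place BQ@(2,0)
Op 4: place BN@(0,3)
Op 5: place BR@(0,2)
Per-piece attacks for B:
  BR@(0,2): attacks (0,3) (0,1) (0,0) (1,2) (2,2) (3,2) (4,2) (5,2) [ray(0,1) blocked at (0,3)]
  BN@(0,3): attacks (1,5) (2,4) (1,1) (2,2)
  BQ@(2,0): attacks (2,1) (2,2) (2,3) (2,4) (2,5) (3,0) (4,0) (5,0) (1,0) (0,0) (3,1) (4,2) (5,3) (1,1) (0,2) [ray(-1,1) blocked at (0,2)]
Union (21 distinct): (0,0) (0,1) (0,2) (0,3) (1,0) (1,1) (1,2) (1,5) (2,1) (2,2) (2,3) (2,4) (2,5) (3,0) (3,1) (3,2) (4,0) (4,2) (5,0) (5,2) (5,3)

Answer: 21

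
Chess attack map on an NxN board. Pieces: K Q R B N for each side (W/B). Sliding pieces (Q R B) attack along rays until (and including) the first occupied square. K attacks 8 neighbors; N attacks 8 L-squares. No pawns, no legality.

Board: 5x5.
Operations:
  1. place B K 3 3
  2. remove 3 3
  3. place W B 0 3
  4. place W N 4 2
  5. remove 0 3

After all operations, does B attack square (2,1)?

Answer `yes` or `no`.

Op 1: place BK@(3,3)
Op 2: remove (3,3)
Op 3: place WB@(0,3)
Op 4: place WN@(4,2)
Op 5: remove (0,3)
Per-piece attacks for B:
B attacks (2,1): no

Answer: no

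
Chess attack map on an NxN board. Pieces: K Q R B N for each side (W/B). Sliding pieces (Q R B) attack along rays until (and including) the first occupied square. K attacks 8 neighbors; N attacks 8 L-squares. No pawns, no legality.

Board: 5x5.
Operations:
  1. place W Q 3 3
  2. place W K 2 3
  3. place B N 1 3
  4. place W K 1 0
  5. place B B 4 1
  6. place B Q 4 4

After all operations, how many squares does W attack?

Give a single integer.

Op 1: place WQ@(3,3)
Op 2: place WK@(2,3)
Op 3: place BN@(1,3)
Op 4: place WK@(1,0)
Op 5: place BB@(4,1)
Op 6: place BQ@(4,4)
Per-piece attacks for W:
  WK@(1,0): attacks (1,1) (2,0) (0,0) (2,1) (0,1)
  WK@(2,3): attacks (2,4) (2,2) (3,3) (1,3) (3,4) (3,2) (1,4) (1,2)
  WQ@(3,3): attacks (3,4) (3,2) (3,1) (3,0) (4,3) (2,3) (4,4) (4,2) (2,4) (2,2) (1,1) (0,0) [ray(-1,0) blocked at (2,3); ray(1,1) blocked at (4,4)]
Union (19 distinct): (0,0) (0,1) (1,1) (1,2) (1,3) (1,4) (2,0) (2,1) (2,2) (2,3) (2,4) (3,0) (3,1) (3,2) (3,3) (3,4) (4,2) (4,3) (4,4)

Answer: 19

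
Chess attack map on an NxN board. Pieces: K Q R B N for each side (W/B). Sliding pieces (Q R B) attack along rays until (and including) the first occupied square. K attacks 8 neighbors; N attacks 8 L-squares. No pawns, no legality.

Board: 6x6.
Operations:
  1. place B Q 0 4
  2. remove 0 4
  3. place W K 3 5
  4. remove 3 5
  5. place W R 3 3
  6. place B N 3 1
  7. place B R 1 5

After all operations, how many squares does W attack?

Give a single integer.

Op 1: place BQ@(0,4)
Op 2: remove (0,4)
Op 3: place WK@(3,5)
Op 4: remove (3,5)
Op 5: place WR@(3,3)
Op 6: place BN@(3,1)
Op 7: place BR@(1,5)
Per-piece attacks for W:
  WR@(3,3): attacks (3,4) (3,5) (3,2) (3,1) (4,3) (5,3) (2,3) (1,3) (0,3) [ray(0,-1) blocked at (3,1)]
Union (9 distinct): (0,3) (1,3) (2,3) (3,1) (3,2) (3,4) (3,5) (4,3) (5,3)

Answer: 9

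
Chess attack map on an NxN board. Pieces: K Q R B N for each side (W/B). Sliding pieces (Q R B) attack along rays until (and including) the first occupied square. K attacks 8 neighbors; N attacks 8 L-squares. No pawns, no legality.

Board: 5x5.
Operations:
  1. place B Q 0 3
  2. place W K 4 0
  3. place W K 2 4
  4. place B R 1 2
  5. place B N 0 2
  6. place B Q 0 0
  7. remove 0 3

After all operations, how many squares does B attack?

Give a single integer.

Answer: 16

Derivation:
Op 1: place BQ@(0,3)
Op 2: place WK@(4,0)
Op 3: place WK@(2,4)
Op 4: place BR@(1,2)
Op 5: place BN@(0,2)
Op 6: place BQ@(0,0)
Op 7: remove (0,3)
Per-piece attacks for B:
  BQ@(0,0): attacks (0,1) (0,2) (1,0) (2,0) (3,0) (4,0) (1,1) (2,2) (3,3) (4,4) [ray(0,1) blocked at (0,2); ray(1,0) blocked at (4,0)]
  BN@(0,2): attacks (1,4) (2,3) (1,0) (2,1)
  BR@(1,2): attacks (1,3) (1,4) (1,1) (1,0) (2,2) (3,2) (4,2) (0,2) [ray(-1,0) blocked at (0,2)]
Union (16 distinct): (0,1) (0,2) (1,0) (1,1) (1,3) (1,4) (2,0) (2,1) (2,2) (2,3) (3,0) (3,2) (3,3) (4,0) (4,2) (4,4)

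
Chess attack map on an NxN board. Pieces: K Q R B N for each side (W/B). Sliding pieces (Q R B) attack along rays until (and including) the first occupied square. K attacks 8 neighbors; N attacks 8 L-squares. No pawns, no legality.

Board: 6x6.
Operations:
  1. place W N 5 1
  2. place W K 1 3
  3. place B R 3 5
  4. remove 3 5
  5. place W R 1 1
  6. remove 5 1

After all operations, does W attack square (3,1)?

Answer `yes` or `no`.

Op 1: place WN@(5,1)
Op 2: place WK@(1,3)
Op 3: place BR@(3,5)
Op 4: remove (3,5)
Op 5: place WR@(1,1)
Op 6: remove (5,1)
Per-piece attacks for W:
  WR@(1,1): attacks (1,2) (1,3) (1,0) (2,1) (3,1) (4,1) (5,1) (0,1) [ray(0,1) blocked at (1,3)]
  WK@(1,3): attacks (1,4) (1,2) (2,3) (0,3) (2,4) (2,2) (0,4) (0,2)
W attacks (3,1): yes

Answer: yes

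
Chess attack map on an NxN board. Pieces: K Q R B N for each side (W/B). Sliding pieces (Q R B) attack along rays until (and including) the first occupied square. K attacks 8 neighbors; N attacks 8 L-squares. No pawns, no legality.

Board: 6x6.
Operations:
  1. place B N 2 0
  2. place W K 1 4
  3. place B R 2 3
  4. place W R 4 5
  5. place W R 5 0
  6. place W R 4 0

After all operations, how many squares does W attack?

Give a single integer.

Answer: 23

Derivation:
Op 1: place BN@(2,0)
Op 2: place WK@(1,4)
Op 3: place BR@(2,3)
Op 4: place WR@(4,5)
Op 5: place WR@(5,0)
Op 6: place WR@(4,0)
Per-piece attacks for W:
  WK@(1,4): attacks (1,5) (1,3) (2,4) (0,4) (2,5) (2,3) (0,5) (0,3)
  WR@(4,0): attacks (4,1) (4,2) (4,3) (4,4) (4,5) (5,0) (3,0) (2,0) [ray(0,1) blocked at (4,5); ray(1,0) blocked at (5,0); ray(-1,0) blocked at (2,0)]
  WR@(4,5): attacks (4,4) (4,3) (4,2) (4,1) (4,0) (5,5) (3,5) (2,5) (1,5) (0,5) [ray(0,-1) blocked at (4,0)]
  WR@(5,0): attacks (5,1) (5,2) (5,3) (5,4) (5,5) (4,0) [ray(-1,0) blocked at (4,0)]
Union (23 distinct): (0,3) (0,4) (0,5) (1,3) (1,5) (2,0) (2,3) (2,4) (2,5) (3,0) (3,5) (4,0) (4,1) (4,2) (4,3) (4,4) (4,5) (5,0) (5,1) (5,2) (5,3) (5,4) (5,5)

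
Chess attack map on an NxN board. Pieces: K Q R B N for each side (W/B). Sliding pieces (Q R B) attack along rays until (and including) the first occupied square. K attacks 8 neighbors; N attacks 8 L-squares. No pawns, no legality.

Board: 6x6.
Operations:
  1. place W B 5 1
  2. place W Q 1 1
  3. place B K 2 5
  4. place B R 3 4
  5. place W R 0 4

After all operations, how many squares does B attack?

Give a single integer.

Answer: 12

Derivation:
Op 1: place WB@(5,1)
Op 2: place WQ@(1,1)
Op 3: place BK@(2,5)
Op 4: place BR@(3,4)
Op 5: place WR@(0,4)
Per-piece attacks for B:
  BK@(2,5): attacks (2,4) (3,5) (1,5) (3,4) (1,4)
  BR@(3,4): attacks (3,5) (3,3) (3,2) (3,1) (3,0) (4,4) (5,4) (2,4) (1,4) (0,4) [ray(-1,0) blocked at (0,4)]
Union (12 distinct): (0,4) (1,4) (1,5) (2,4) (3,0) (3,1) (3,2) (3,3) (3,4) (3,5) (4,4) (5,4)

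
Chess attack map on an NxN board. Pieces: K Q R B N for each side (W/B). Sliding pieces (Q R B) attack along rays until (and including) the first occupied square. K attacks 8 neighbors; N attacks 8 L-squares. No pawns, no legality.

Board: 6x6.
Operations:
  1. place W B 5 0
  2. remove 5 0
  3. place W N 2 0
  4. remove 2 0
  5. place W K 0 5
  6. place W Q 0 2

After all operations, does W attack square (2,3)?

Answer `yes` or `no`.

Op 1: place WB@(5,0)
Op 2: remove (5,0)
Op 3: place WN@(2,0)
Op 4: remove (2,0)
Op 5: place WK@(0,5)
Op 6: place WQ@(0,2)
Per-piece attacks for W:
  WQ@(0,2): attacks (0,3) (0,4) (0,5) (0,1) (0,0) (1,2) (2,2) (3,2) (4,2) (5,2) (1,3) (2,4) (3,5) (1,1) (2,0) [ray(0,1) blocked at (0,5)]
  WK@(0,5): attacks (0,4) (1,5) (1,4)
W attacks (2,3): no

Answer: no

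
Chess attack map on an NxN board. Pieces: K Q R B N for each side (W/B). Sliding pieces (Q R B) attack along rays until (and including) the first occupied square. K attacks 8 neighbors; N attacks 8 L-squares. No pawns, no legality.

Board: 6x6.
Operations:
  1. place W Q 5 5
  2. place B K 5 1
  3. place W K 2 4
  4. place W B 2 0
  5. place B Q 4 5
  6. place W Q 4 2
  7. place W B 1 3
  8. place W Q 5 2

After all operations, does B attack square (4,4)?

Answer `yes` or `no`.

Answer: yes

Derivation:
Op 1: place WQ@(5,5)
Op 2: place BK@(5,1)
Op 3: place WK@(2,4)
Op 4: place WB@(2,0)
Op 5: place BQ@(4,5)
Op 6: place WQ@(4,2)
Op 7: place WB@(1,3)
Op 8: place WQ@(5,2)
Per-piece attacks for B:
  BQ@(4,5): attacks (4,4) (4,3) (4,2) (5,5) (3,5) (2,5) (1,5) (0,5) (5,4) (3,4) (2,3) (1,2) (0,1) [ray(0,-1) blocked at (4,2); ray(1,0) blocked at (5,5)]
  BK@(5,1): attacks (5,2) (5,0) (4,1) (4,2) (4,0)
B attacks (4,4): yes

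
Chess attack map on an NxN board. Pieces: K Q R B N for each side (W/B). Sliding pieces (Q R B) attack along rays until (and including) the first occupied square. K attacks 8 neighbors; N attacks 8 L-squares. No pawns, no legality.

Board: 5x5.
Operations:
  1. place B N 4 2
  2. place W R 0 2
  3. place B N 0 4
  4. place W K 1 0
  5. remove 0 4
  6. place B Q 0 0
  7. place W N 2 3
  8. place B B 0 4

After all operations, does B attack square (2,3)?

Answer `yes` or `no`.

Answer: yes

Derivation:
Op 1: place BN@(4,2)
Op 2: place WR@(0,2)
Op 3: place BN@(0,4)
Op 4: place WK@(1,0)
Op 5: remove (0,4)
Op 6: place BQ@(0,0)
Op 7: place WN@(2,3)
Op 8: place BB@(0,4)
Per-piece attacks for B:
  BQ@(0,0): attacks (0,1) (0,2) (1,0) (1,1) (2,2) (3,3) (4,4) [ray(0,1) blocked at (0,2); ray(1,0) blocked at (1,0)]
  BB@(0,4): attacks (1,3) (2,2) (3,1) (4,0)
  BN@(4,2): attacks (3,4) (2,3) (3,0) (2,1)
B attacks (2,3): yes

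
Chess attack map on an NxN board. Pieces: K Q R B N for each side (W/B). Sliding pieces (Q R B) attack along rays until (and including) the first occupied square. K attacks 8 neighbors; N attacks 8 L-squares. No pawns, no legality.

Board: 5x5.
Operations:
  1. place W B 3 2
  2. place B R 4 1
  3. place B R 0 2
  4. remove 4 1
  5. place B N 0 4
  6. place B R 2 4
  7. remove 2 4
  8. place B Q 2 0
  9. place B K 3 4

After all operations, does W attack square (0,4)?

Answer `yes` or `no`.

Answer: no

Derivation:
Op 1: place WB@(3,2)
Op 2: place BR@(4,1)
Op 3: place BR@(0,2)
Op 4: remove (4,1)
Op 5: place BN@(0,4)
Op 6: place BR@(2,4)
Op 7: remove (2,4)
Op 8: place BQ@(2,0)
Op 9: place BK@(3,4)
Per-piece attacks for W:
  WB@(3,2): attacks (4,3) (4,1) (2,3) (1,4) (2,1) (1,0)
W attacks (0,4): no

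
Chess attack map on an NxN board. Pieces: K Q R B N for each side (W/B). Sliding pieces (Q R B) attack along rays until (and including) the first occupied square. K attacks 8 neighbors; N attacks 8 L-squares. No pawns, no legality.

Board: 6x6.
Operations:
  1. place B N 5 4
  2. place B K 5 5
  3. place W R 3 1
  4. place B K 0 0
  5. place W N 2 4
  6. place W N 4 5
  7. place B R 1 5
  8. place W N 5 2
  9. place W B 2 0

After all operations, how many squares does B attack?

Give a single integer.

Answer: 14

Derivation:
Op 1: place BN@(5,4)
Op 2: place BK@(5,5)
Op 3: place WR@(3,1)
Op 4: place BK@(0,0)
Op 5: place WN@(2,4)
Op 6: place WN@(4,5)
Op 7: place BR@(1,5)
Op 8: place WN@(5,2)
Op 9: place WB@(2,0)
Per-piece attacks for B:
  BK@(0,0): attacks (0,1) (1,0) (1,1)
  BR@(1,5): attacks (1,4) (1,3) (1,2) (1,1) (1,0) (2,5) (3,5) (4,5) (0,5) [ray(1,0) blocked at (4,5)]
  BN@(5,4): attacks (3,5) (4,2) (3,3)
  BK@(5,5): attacks (5,4) (4,5) (4,4)
Union (14 distinct): (0,1) (0,5) (1,0) (1,1) (1,2) (1,3) (1,4) (2,5) (3,3) (3,5) (4,2) (4,4) (4,5) (5,4)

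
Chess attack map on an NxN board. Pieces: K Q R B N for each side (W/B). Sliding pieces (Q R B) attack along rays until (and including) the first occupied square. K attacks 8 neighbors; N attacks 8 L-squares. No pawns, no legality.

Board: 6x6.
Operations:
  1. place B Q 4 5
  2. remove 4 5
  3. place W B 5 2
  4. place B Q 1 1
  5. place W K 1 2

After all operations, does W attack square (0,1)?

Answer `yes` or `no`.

Op 1: place BQ@(4,5)
Op 2: remove (4,5)
Op 3: place WB@(5,2)
Op 4: place BQ@(1,1)
Op 5: place WK@(1,2)
Per-piece attacks for W:
  WK@(1,2): attacks (1,3) (1,1) (2,2) (0,2) (2,3) (2,1) (0,3) (0,1)
  WB@(5,2): attacks (4,3) (3,4) (2,5) (4,1) (3,0)
W attacks (0,1): yes

Answer: yes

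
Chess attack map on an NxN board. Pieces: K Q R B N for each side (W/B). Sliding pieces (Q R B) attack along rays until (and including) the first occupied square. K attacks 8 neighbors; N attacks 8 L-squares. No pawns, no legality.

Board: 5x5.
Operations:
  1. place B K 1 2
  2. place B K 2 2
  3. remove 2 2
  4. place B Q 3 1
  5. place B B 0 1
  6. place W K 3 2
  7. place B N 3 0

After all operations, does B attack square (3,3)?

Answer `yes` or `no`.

Answer: no

Derivation:
Op 1: place BK@(1,2)
Op 2: place BK@(2,2)
Op 3: remove (2,2)
Op 4: place BQ@(3,1)
Op 5: place BB@(0,1)
Op 6: place WK@(3,2)
Op 7: place BN@(3,0)
Per-piece attacks for B:
  BB@(0,1): attacks (1,2) (1,0) [ray(1,1) blocked at (1,2)]
  BK@(1,2): attacks (1,3) (1,1) (2,2) (0,2) (2,3) (2,1) (0,3) (0,1)
  BN@(3,0): attacks (4,2) (2,2) (1,1)
  BQ@(3,1): attacks (3,2) (3,0) (4,1) (2,1) (1,1) (0,1) (4,2) (4,0) (2,2) (1,3) (0,4) (2,0) [ray(0,1) blocked at (3,2); ray(0,-1) blocked at (3,0); ray(-1,0) blocked at (0,1)]
B attacks (3,3): no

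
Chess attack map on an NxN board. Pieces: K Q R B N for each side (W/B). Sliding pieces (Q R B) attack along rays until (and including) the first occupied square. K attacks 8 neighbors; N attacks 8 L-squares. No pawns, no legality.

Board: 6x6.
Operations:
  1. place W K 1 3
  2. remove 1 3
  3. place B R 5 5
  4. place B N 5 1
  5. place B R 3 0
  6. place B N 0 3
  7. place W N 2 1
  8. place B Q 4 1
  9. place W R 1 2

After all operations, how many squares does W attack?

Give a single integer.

Answer: 13

Derivation:
Op 1: place WK@(1,3)
Op 2: remove (1,3)
Op 3: place BR@(5,5)
Op 4: place BN@(5,1)
Op 5: place BR@(3,0)
Op 6: place BN@(0,3)
Op 7: place WN@(2,1)
Op 8: place BQ@(4,1)
Op 9: place WR@(1,2)
Per-piece attacks for W:
  WR@(1,2): attacks (1,3) (1,4) (1,5) (1,1) (1,0) (2,2) (3,2) (4,2) (5,2) (0,2)
  WN@(2,1): attacks (3,3) (4,2) (1,3) (0,2) (4,0) (0,0)
Union (13 distinct): (0,0) (0,2) (1,0) (1,1) (1,3) (1,4) (1,5) (2,2) (3,2) (3,3) (4,0) (4,2) (5,2)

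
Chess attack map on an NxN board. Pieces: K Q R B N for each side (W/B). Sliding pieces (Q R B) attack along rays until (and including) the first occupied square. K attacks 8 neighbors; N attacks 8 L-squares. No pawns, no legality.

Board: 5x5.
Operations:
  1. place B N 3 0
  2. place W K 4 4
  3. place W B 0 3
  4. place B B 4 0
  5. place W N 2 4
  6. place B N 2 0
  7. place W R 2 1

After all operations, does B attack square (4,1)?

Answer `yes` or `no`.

Answer: yes

Derivation:
Op 1: place BN@(3,0)
Op 2: place WK@(4,4)
Op 3: place WB@(0,3)
Op 4: place BB@(4,0)
Op 5: place WN@(2,4)
Op 6: place BN@(2,0)
Op 7: place WR@(2,1)
Per-piece attacks for B:
  BN@(2,0): attacks (3,2) (4,1) (1,2) (0,1)
  BN@(3,0): attacks (4,2) (2,2) (1,1)
  BB@(4,0): attacks (3,1) (2,2) (1,3) (0,4)
B attacks (4,1): yes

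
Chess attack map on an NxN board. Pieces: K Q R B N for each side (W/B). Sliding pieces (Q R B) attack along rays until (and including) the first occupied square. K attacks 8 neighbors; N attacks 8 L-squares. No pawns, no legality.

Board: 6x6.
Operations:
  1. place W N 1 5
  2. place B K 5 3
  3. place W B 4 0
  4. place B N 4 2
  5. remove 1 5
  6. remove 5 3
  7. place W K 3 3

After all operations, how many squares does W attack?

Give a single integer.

Op 1: place WN@(1,5)
Op 2: place BK@(5,3)
Op 3: place WB@(4,0)
Op 4: place BN@(4,2)
Op 5: remove (1,5)
Op 6: remove (5,3)
Op 7: place WK@(3,3)
Per-piece attacks for W:
  WK@(3,3): attacks (3,4) (3,2) (4,3) (2,3) (4,4) (4,2) (2,4) (2,2)
  WB@(4,0): attacks (5,1) (3,1) (2,2) (1,3) (0,4)
Union (12 distinct): (0,4) (1,3) (2,2) (2,3) (2,4) (3,1) (3,2) (3,4) (4,2) (4,3) (4,4) (5,1)

Answer: 12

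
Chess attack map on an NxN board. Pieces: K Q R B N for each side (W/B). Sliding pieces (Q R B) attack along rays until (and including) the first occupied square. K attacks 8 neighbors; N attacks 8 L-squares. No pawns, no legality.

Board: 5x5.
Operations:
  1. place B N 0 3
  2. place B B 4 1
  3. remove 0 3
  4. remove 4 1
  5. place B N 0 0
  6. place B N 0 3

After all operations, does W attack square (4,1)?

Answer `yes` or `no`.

Answer: no

Derivation:
Op 1: place BN@(0,3)
Op 2: place BB@(4,1)
Op 3: remove (0,3)
Op 4: remove (4,1)
Op 5: place BN@(0,0)
Op 6: place BN@(0,3)
Per-piece attacks for W:
W attacks (4,1): no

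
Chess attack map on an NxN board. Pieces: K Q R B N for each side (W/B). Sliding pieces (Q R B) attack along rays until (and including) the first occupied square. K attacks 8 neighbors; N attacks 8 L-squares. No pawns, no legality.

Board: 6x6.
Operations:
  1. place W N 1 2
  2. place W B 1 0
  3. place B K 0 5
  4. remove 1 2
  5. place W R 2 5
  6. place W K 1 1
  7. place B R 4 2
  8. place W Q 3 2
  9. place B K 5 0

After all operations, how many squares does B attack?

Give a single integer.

Op 1: place WN@(1,2)
Op 2: place WB@(1,0)
Op 3: place BK@(0,5)
Op 4: remove (1,2)
Op 5: place WR@(2,5)
Op 6: place WK@(1,1)
Op 7: place BR@(4,2)
Op 8: place WQ@(3,2)
Op 9: place BK@(5,0)
Per-piece attacks for B:
  BK@(0,5): attacks (0,4) (1,5) (1,4)
  BR@(4,2): attacks (4,3) (4,4) (4,5) (4,1) (4,0) (5,2) (3,2) [ray(-1,0) blocked at (3,2)]
  BK@(5,0): attacks (5,1) (4,0) (4,1)
Union (11 distinct): (0,4) (1,4) (1,5) (3,2) (4,0) (4,1) (4,3) (4,4) (4,5) (5,1) (5,2)

Answer: 11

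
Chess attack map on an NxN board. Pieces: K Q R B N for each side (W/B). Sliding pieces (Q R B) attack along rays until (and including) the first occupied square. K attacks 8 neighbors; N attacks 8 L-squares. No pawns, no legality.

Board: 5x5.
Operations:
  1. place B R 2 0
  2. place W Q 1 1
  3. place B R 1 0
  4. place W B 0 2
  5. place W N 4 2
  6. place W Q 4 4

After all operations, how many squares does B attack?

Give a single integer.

Answer: 10

Derivation:
Op 1: place BR@(2,0)
Op 2: place WQ@(1,1)
Op 3: place BR@(1,0)
Op 4: place WB@(0,2)
Op 5: place WN@(4,2)
Op 6: place WQ@(4,4)
Per-piece attacks for B:
  BR@(1,0): attacks (1,1) (2,0) (0,0) [ray(0,1) blocked at (1,1); ray(1,0) blocked at (2,0)]
  BR@(2,0): attacks (2,1) (2,2) (2,3) (2,4) (3,0) (4,0) (1,0) [ray(-1,0) blocked at (1,0)]
Union (10 distinct): (0,0) (1,0) (1,1) (2,0) (2,1) (2,2) (2,3) (2,4) (3,0) (4,0)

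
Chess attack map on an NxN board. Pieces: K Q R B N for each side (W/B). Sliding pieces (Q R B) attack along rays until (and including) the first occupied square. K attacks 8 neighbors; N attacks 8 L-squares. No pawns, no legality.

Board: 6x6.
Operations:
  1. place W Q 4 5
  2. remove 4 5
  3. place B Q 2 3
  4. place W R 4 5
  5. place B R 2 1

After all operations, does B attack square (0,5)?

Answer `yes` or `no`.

Op 1: place WQ@(4,5)
Op 2: remove (4,5)
Op 3: place BQ@(2,3)
Op 4: place WR@(4,5)
Op 5: place BR@(2,1)
Per-piece attacks for B:
  BR@(2,1): attacks (2,2) (2,3) (2,0) (3,1) (4,1) (5,1) (1,1) (0,1) [ray(0,1) blocked at (2,3)]
  BQ@(2,3): attacks (2,4) (2,5) (2,2) (2,1) (3,3) (4,3) (5,3) (1,3) (0,3) (3,4) (4,5) (3,2) (4,1) (5,0) (1,4) (0,5) (1,2) (0,1) [ray(0,-1) blocked at (2,1); ray(1,1) blocked at (4,5)]
B attacks (0,5): yes

Answer: yes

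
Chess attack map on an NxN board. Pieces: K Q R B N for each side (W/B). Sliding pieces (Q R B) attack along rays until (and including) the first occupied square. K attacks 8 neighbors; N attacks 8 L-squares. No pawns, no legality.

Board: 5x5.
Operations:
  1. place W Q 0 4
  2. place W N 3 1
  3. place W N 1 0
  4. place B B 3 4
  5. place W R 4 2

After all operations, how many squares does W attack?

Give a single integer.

Op 1: place WQ@(0,4)
Op 2: place WN@(3,1)
Op 3: place WN@(1,0)
Op 4: place BB@(3,4)
Op 5: place WR@(4,2)
Per-piece attacks for W:
  WQ@(0,4): attacks (0,3) (0,2) (0,1) (0,0) (1,4) (2,4) (3,4) (1,3) (2,2) (3,1) [ray(1,0) blocked at (3,4); ray(1,-1) blocked at (3,1)]
  WN@(1,0): attacks (2,2) (3,1) (0,2)
  WN@(3,1): attacks (4,3) (2,3) (1,2) (1,0)
  WR@(4,2): attacks (4,3) (4,4) (4,1) (4,0) (3,2) (2,2) (1,2) (0,2)
Union (18 distinct): (0,0) (0,1) (0,2) (0,3) (1,0) (1,2) (1,3) (1,4) (2,2) (2,3) (2,4) (3,1) (3,2) (3,4) (4,0) (4,1) (4,3) (4,4)

Answer: 18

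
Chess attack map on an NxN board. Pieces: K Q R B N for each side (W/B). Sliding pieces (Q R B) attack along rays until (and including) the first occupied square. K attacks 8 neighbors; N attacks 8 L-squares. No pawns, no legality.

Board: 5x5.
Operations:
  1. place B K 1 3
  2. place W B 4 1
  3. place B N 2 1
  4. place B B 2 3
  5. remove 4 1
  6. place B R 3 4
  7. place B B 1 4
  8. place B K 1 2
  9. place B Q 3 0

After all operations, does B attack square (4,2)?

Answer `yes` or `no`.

Answer: yes

Derivation:
Op 1: place BK@(1,3)
Op 2: place WB@(4,1)
Op 3: place BN@(2,1)
Op 4: place BB@(2,3)
Op 5: remove (4,1)
Op 6: place BR@(3,4)
Op 7: place BB@(1,4)
Op 8: place BK@(1,2)
Op 9: place BQ@(3,0)
Per-piece attacks for B:
  BK@(1,2): attacks (1,3) (1,1) (2,2) (0,2) (2,3) (2,1) (0,3) (0,1)
  BK@(1,3): attacks (1,4) (1,2) (2,3) (0,3) (2,4) (2,2) (0,4) (0,2)
  BB@(1,4): attacks (2,3) (0,3) [ray(1,-1) blocked at (2,3)]
  BN@(2,1): attacks (3,3) (4,2) (1,3) (0,2) (4,0) (0,0)
  BB@(2,3): attacks (3,4) (3,2) (4,1) (1,4) (1,2) [ray(1,1) blocked at (3,4); ray(-1,1) blocked at (1,4); ray(-1,-1) blocked at (1,2)]
  BQ@(3,0): attacks (3,1) (3,2) (3,3) (3,4) (4,0) (2,0) (1,0) (0,0) (4,1) (2,1) [ray(0,1) blocked at (3,4); ray(-1,1) blocked at (2,1)]
  BR@(3,4): attacks (3,3) (3,2) (3,1) (3,0) (4,4) (2,4) (1,4) [ray(0,-1) blocked at (3,0); ray(-1,0) blocked at (1,4)]
B attacks (4,2): yes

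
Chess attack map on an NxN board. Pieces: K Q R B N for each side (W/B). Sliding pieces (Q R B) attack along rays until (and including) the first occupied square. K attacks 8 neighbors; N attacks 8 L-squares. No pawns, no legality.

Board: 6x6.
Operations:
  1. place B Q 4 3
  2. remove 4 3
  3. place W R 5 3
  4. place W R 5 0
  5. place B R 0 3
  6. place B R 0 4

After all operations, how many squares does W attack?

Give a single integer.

Answer: 16

Derivation:
Op 1: place BQ@(4,3)
Op 2: remove (4,3)
Op 3: place WR@(5,3)
Op 4: place WR@(5,0)
Op 5: place BR@(0,3)
Op 6: place BR@(0,4)
Per-piece attacks for W:
  WR@(5,0): attacks (5,1) (5,2) (5,3) (4,0) (3,0) (2,0) (1,0) (0,0) [ray(0,1) blocked at (5,3)]
  WR@(5,3): attacks (5,4) (5,5) (5,2) (5,1) (5,0) (4,3) (3,3) (2,3) (1,3) (0,3) [ray(0,-1) blocked at (5,0); ray(-1,0) blocked at (0,3)]
Union (16 distinct): (0,0) (0,3) (1,0) (1,3) (2,0) (2,3) (3,0) (3,3) (4,0) (4,3) (5,0) (5,1) (5,2) (5,3) (5,4) (5,5)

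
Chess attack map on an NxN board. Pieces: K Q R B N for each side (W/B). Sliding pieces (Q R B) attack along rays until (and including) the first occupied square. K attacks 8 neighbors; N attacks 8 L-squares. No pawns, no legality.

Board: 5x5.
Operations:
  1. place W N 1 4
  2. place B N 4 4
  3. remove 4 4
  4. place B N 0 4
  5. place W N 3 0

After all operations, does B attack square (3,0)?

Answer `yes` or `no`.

Answer: no

Derivation:
Op 1: place WN@(1,4)
Op 2: place BN@(4,4)
Op 3: remove (4,4)
Op 4: place BN@(0,4)
Op 5: place WN@(3,0)
Per-piece attacks for B:
  BN@(0,4): attacks (1,2) (2,3)
B attacks (3,0): no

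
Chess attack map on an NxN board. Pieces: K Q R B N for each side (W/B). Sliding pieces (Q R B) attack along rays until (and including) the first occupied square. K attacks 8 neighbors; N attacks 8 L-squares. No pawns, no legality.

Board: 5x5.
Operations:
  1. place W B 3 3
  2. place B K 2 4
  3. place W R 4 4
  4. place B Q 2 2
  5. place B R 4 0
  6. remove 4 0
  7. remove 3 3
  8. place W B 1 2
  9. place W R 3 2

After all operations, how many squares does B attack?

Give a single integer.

Answer: 16

Derivation:
Op 1: place WB@(3,3)
Op 2: place BK@(2,4)
Op 3: place WR@(4,4)
Op 4: place BQ@(2,2)
Op 5: place BR@(4,0)
Op 6: remove (4,0)
Op 7: remove (3,3)
Op 8: place WB@(1,2)
Op 9: place WR@(3,2)
Per-piece attacks for B:
  BQ@(2,2): attacks (2,3) (2,4) (2,1) (2,0) (3,2) (1,2) (3,3) (4,4) (3,1) (4,0) (1,3) (0,4) (1,1) (0,0) [ray(0,1) blocked at (2,4); ray(1,0) blocked at (3,2); ray(-1,0) blocked at (1,2); ray(1,1) blocked at (4,4)]
  BK@(2,4): attacks (2,3) (3,4) (1,4) (3,3) (1,3)
Union (16 distinct): (0,0) (0,4) (1,1) (1,2) (1,3) (1,4) (2,0) (2,1) (2,3) (2,4) (3,1) (3,2) (3,3) (3,4) (4,0) (4,4)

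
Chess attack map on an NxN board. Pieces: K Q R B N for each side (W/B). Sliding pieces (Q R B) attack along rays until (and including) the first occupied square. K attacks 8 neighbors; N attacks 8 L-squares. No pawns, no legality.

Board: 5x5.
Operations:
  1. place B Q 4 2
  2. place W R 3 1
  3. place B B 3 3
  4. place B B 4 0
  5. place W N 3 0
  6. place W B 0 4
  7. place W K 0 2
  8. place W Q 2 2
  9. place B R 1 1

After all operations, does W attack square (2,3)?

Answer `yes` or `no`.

Op 1: place BQ@(4,2)
Op 2: place WR@(3,1)
Op 3: place BB@(3,3)
Op 4: place BB@(4,0)
Op 5: place WN@(3,0)
Op 6: place WB@(0,4)
Op 7: place WK@(0,2)
Op 8: place WQ@(2,2)
Op 9: place BR@(1,1)
Per-piece attacks for W:
  WK@(0,2): attacks (0,3) (0,1) (1,2) (1,3) (1,1)
  WB@(0,4): attacks (1,3) (2,2) [ray(1,-1) blocked at (2,2)]
  WQ@(2,2): attacks (2,3) (2,4) (2,1) (2,0) (3,2) (4,2) (1,2) (0,2) (3,3) (3,1) (1,3) (0,4) (1,1) [ray(1,0) blocked at (4,2); ray(-1,0) blocked at (0,2); ray(1,1) blocked at (3,3); ray(1,-1) blocked at (3,1); ray(-1,1) blocked at (0,4); ray(-1,-1) blocked at (1,1)]
  WN@(3,0): attacks (4,2) (2,2) (1,1)
  WR@(3,1): attacks (3,2) (3,3) (3,0) (4,1) (2,1) (1,1) [ray(0,1) blocked at (3,3); ray(0,-1) blocked at (3,0); ray(-1,0) blocked at (1,1)]
W attacks (2,3): yes

Answer: yes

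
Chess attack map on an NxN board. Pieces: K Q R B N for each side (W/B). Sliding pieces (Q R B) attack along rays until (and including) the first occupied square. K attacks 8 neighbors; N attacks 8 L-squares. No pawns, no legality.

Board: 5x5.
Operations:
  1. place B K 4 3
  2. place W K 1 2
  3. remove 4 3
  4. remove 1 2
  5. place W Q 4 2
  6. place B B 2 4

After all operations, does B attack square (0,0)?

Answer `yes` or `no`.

Op 1: place BK@(4,3)
Op 2: place WK@(1,2)
Op 3: remove (4,3)
Op 4: remove (1,2)
Op 5: place WQ@(4,2)
Op 6: place BB@(2,4)
Per-piece attacks for B:
  BB@(2,4): attacks (3,3) (4,2) (1,3) (0,2) [ray(1,-1) blocked at (4,2)]
B attacks (0,0): no

Answer: no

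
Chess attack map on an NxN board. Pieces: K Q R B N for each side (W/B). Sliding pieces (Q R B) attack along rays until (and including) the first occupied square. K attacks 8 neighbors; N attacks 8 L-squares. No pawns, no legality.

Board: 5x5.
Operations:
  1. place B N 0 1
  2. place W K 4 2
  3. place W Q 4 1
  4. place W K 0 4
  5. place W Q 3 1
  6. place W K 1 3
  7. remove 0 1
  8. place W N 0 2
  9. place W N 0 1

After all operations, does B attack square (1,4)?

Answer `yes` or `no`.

Op 1: place BN@(0,1)
Op 2: place WK@(4,2)
Op 3: place WQ@(4,1)
Op 4: place WK@(0,4)
Op 5: place WQ@(3,1)
Op 6: place WK@(1,3)
Op 7: remove (0,1)
Op 8: place WN@(0,2)
Op 9: place WN@(0,1)
Per-piece attacks for B:
B attacks (1,4): no

Answer: no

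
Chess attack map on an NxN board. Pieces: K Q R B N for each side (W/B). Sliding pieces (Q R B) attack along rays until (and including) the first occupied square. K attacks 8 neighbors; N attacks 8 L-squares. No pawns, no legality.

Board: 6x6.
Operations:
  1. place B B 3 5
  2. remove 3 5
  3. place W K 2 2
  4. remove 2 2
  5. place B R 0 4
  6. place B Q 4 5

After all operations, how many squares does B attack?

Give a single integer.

Op 1: place BB@(3,5)
Op 2: remove (3,5)
Op 3: place WK@(2,2)
Op 4: remove (2,2)
Op 5: place BR@(0,4)
Op 6: place BQ@(4,5)
Per-piece attacks for B:
  BR@(0,4): attacks (0,5) (0,3) (0,2) (0,1) (0,0) (1,4) (2,4) (3,4) (4,4) (5,4)
  BQ@(4,5): attacks (4,4) (4,3) (4,2) (4,1) (4,0) (5,5) (3,5) (2,5) (1,5) (0,5) (5,4) (3,4) (2,3) (1,2) (0,1)
Union (20 distinct): (0,0) (0,1) (0,2) (0,3) (0,5) (1,2) (1,4) (1,5) (2,3) (2,4) (2,5) (3,4) (3,5) (4,0) (4,1) (4,2) (4,3) (4,4) (5,4) (5,5)

Answer: 20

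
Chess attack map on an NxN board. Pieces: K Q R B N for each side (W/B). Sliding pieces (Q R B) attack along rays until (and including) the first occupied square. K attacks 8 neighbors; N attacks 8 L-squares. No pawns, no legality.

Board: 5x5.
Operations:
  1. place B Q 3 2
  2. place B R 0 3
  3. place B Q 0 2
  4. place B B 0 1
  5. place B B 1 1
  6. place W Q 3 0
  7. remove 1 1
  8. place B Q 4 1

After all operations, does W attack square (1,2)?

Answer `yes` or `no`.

Op 1: place BQ@(3,2)
Op 2: place BR@(0,3)
Op 3: place BQ@(0,2)
Op 4: place BB@(0,1)
Op 5: place BB@(1,1)
Op 6: place WQ@(3,0)
Op 7: remove (1,1)
Op 8: place BQ@(4,1)
Per-piece attacks for W:
  WQ@(3,0): attacks (3,1) (3,2) (4,0) (2,0) (1,0) (0,0) (4,1) (2,1) (1,2) (0,3) [ray(0,1) blocked at (3,2); ray(1,1) blocked at (4,1); ray(-1,1) blocked at (0,3)]
W attacks (1,2): yes

Answer: yes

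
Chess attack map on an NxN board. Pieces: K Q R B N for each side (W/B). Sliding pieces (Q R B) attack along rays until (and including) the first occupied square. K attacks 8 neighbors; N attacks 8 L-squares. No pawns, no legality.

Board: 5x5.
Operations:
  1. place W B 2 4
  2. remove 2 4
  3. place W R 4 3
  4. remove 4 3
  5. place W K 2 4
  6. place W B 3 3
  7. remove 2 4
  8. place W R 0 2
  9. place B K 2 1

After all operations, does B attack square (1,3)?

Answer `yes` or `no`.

Op 1: place WB@(2,4)
Op 2: remove (2,4)
Op 3: place WR@(4,3)
Op 4: remove (4,3)
Op 5: place WK@(2,4)
Op 6: place WB@(3,3)
Op 7: remove (2,4)
Op 8: place WR@(0,2)
Op 9: place BK@(2,1)
Per-piece attacks for B:
  BK@(2,1): attacks (2,2) (2,0) (3,1) (1,1) (3,2) (3,0) (1,2) (1,0)
B attacks (1,3): no

Answer: no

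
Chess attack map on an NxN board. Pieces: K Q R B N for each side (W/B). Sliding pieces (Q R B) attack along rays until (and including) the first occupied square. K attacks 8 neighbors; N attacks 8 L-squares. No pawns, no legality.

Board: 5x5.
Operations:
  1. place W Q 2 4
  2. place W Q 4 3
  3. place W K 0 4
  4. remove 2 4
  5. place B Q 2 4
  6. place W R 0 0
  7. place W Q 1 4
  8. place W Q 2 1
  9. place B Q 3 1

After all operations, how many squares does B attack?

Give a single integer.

Answer: 16

Derivation:
Op 1: place WQ@(2,4)
Op 2: place WQ@(4,3)
Op 3: place WK@(0,4)
Op 4: remove (2,4)
Op 5: place BQ@(2,4)
Op 6: place WR@(0,0)
Op 7: place WQ@(1,4)
Op 8: place WQ@(2,1)
Op 9: place BQ@(3,1)
Per-piece attacks for B:
  BQ@(2,4): attacks (2,3) (2,2) (2,1) (3,4) (4,4) (1,4) (3,3) (4,2) (1,3) (0,2) [ray(0,-1) blocked at (2,1); ray(-1,0) blocked at (1,4)]
  BQ@(3,1): attacks (3,2) (3,3) (3,4) (3,0) (4,1) (2,1) (4,2) (4,0) (2,2) (1,3) (0,4) (2,0) [ray(-1,0) blocked at (2,1); ray(-1,1) blocked at (0,4)]
Union (16 distinct): (0,2) (0,4) (1,3) (1,4) (2,0) (2,1) (2,2) (2,3) (3,0) (3,2) (3,3) (3,4) (4,0) (4,1) (4,2) (4,4)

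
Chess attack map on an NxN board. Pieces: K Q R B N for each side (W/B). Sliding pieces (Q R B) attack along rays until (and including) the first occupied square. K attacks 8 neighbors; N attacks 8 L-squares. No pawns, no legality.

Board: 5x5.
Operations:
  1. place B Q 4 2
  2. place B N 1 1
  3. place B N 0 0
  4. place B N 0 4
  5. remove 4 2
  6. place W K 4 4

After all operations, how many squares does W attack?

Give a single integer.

Op 1: place BQ@(4,2)
Op 2: place BN@(1,1)
Op 3: place BN@(0,0)
Op 4: place BN@(0,4)
Op 5: remove (4,2)
Op 6: place WK@(4,4)
Per-piece attacks for W:
  WK@(4,4): attacks (4,3) (3,4) (3,3)
Union (3 distinct): (3,3) (3,4) (4,3)

Answer: 3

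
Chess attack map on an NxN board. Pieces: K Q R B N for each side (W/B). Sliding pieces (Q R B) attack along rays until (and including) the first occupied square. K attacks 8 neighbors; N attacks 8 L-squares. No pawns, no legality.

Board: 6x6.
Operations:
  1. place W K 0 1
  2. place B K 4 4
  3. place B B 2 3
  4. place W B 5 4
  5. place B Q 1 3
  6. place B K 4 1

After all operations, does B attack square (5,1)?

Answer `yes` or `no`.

Answer: yes

Derivation:
Op 1: place WK@(0,1)
Op 2: place BK@(4,4)
Op 3: place BB@(2,3)
Op 4: place WB@(5,4)
Op 5: place BQ@(1,3)
Op 6: place BK@(4,1)
Per-piece attacks for B:
  BQ@(1,3): attacks (1,4) (1,5) (1,2) (1,1) (1,0) (2,3) (0,3) (2,4) (3,5) (2,2) (3,1) (4,0) (0,4) (0,2) [ray(1,0) blocked at (2,3)]
  BB@(2,3): attacks (3,4) (4,5) (3,2) (4,1) (1,4) (0,5) (1,2) (0,1) [ray(1,-1) blocked at (4,1); ray(-1,-1) blocked at (0,1)]
  BK@(4,1): attacks (4,2) (4,0) (5,1) (3,1) (5,2) (5,0) (3,2) (3,0)
  BK@(4,4): attacks (4,5) (4,3) (5,4) (3,4) (5,5) (5,3) (3,5) (3,3)
B attacks (5,1): yes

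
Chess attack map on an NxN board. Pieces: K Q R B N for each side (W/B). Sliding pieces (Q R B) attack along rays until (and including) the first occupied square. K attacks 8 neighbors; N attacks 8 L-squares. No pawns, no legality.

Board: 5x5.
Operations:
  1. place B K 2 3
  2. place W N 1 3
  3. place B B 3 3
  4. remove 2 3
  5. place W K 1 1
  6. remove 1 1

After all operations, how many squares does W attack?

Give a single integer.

Op 1: place BK@(2,3)
Op 2: place WN@(1,3)
Op 3: place BB@(3,3)
Op 4: remove (2,3)
Op 5: place WK@(1,1)
Op 6: remove (1,1)
Per-piece attacks for W:
  WN@(1,3): attacks (3,4) (2,1) (3,2) (0,1)
Union (4 distinct): (0,1) (2,1) (3,2) (3,4)

Answer: 4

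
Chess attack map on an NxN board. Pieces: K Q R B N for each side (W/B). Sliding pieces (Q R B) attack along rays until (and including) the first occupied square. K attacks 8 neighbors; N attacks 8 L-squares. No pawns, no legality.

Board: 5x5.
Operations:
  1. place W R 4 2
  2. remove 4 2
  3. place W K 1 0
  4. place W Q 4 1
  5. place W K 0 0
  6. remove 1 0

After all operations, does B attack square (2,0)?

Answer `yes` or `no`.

Op 1: place WR@(4,2)
Op 2: remove (4,2)
Op 3: place WK@(1,0)
Op 4: place WQ@(4,1)
Op 5: place WK@(0,0)
Op 6: remove (1,0)
Per-piece attacks for B:
B attacks (2,0): no

Answer: no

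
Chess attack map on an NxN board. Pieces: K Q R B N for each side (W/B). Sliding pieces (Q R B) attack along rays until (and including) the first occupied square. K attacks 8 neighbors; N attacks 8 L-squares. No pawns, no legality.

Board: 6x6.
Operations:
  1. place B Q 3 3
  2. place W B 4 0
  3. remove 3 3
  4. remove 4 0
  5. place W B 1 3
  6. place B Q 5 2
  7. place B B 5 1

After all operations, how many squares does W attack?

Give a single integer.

Op 1: place BQ@(3,3)
Op 2: place WB@(4,0)
Op 3: remove (3,3)
Op 4: remove (4,0)
Op 5: place WB@(1,3)
Op 6: place BQ@(5,2)
Op 7: place BB@(5,1)
Per-piece attacks for W:
  WB@(1,3): attacks (2,4) (3,5) (2,2) (3,1) (4,0) (0,4) (0,2)
Union (7 distinct): (0,2) (0,4) (2,2) (2,4) (3,1) (3,5) (4,0)

Answer: 7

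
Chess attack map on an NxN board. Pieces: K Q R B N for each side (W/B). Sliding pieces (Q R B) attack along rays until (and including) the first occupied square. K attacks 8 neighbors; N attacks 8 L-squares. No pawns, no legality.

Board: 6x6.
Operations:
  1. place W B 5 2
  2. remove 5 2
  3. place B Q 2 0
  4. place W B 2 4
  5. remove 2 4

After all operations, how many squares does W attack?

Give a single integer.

Answer: 0

Derivation:
Op 1: place WB@(5,2)
Op 2: remove (5,2)
Op 3: place BQ@(2,0)
Op 4: place WB@(2,4)
Op 5: remove (2,4)
Per-piece attacks for W:
Union (0 distinct): (none)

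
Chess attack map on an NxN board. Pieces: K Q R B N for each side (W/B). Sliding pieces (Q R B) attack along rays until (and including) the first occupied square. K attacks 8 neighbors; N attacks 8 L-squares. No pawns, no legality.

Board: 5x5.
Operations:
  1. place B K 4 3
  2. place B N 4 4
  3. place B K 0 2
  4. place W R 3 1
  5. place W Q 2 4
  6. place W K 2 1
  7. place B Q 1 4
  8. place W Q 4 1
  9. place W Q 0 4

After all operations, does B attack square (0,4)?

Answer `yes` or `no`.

Answer: yes

Derivation:
Op 1: place BK@(4,3)
Op 2: place BN@(4,4)
Op 3: place BK@(0,2)
Op 4: place WR@(3,1)
Op 5: place WQ@(2,4)
Op 6: place WK@(2,1)
Op 7: place BQ@(1,4)
Op 8: place WQ@(4,1)
Op 9: place WQ@(0,4)
Per-piece attacks for B:
  BK@(0,2): attacks (0,3) (0,1) (1,2) (1,3) (1,1)
  BQ@(1,4): attacks (1,3) (1,2) (1,1) (1,0) (2,4) (0,4) (2,3) (3,2) (4,1) (0,3) [ray(1,0) blocked at (2,4); ray(-1,0) blocked at (0,4); ray(1,-1) blocked at (4,1)]
  BK@(4,3): attacks (4,4) (4,2) (3,3) (3,4) (3,2)
  BN@(4,4): attacks (3,2) (2,3)
B attacks (0,4): yes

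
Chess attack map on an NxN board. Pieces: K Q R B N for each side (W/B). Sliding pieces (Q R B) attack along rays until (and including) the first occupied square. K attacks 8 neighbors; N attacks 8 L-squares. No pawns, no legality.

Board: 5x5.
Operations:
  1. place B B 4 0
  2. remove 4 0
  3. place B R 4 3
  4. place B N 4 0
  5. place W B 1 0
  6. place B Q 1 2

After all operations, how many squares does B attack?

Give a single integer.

Answer: 18

Derivation:
Op 1: place BB@(4,0)
Op 2: remove (4,0)
Op 3: place BR@(4,3)
Op 4: place BN@(4,0)
Op 5: place WB@(1,0)
Op 6: place BQ@(1,2)
Per-piece attacks for B:
  BQ@(1,2): attacks (1,3) (1,4) (1,1) (1,0) (2,2) (3,2) (4,2) (0,2) (2,3) (3,4) (2,1) (3,0) (0,3) (0,1) [ray(0,-1) blocked at (1,0)]
  BN@(4,0): attacks (3,2) (2,1)
  BR@(4,3): attacks (4,4) (4,2) (4,1) (4,0) (3,3) (2,3) (1,3) (0,3) [ray(0,-1) blocked at (4,0)]
Union (18 distinct): (0,1) (0,2) (0,3) (1,0) (1,1) (1,3) (1,4) (2,1) (2,2) (2,3) (3,0) (3,2) (3,3) (3,4) (4,0) (4,1) (4,2) (4,4)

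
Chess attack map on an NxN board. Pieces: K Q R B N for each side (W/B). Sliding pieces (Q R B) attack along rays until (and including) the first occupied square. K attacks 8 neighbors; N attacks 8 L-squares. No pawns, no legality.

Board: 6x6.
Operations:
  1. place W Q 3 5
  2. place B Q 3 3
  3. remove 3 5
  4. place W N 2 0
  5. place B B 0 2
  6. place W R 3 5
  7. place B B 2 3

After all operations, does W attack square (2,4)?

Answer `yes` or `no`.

Answer: no

Derivation:
Op 1: place WQ@(3,5)
Op 2: place BQ@(3,3)
Op 3: remove (3,5)
Op 4: place WN@(2,0)
Op 5: place BB@(0,2)
Op 6: place WR@(3,5)
Op 7: place BB@(2,3)
Per-piece attacks for W:
  WN@(2,0): attacks (3,2) (4,1) (1,2) (0,1)
  WR@(3,5): attacks (3,4) (3,3) (4,5) (5,5) (2,5) (1,5) (0,5) [ray(0,-1) blocked at (3,3)]
W attacks (2,4): no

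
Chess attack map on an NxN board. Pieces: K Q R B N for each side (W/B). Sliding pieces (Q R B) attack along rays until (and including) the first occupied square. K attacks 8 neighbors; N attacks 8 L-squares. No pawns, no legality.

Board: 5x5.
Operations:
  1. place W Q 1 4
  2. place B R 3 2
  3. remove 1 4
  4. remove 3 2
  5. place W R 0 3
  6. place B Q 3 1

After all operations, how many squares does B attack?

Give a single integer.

Op 1: place WQ@(1,4)
Op 2: place BR@(3,2)
Op 3: remove (1,4)
Op 4: remove (3,2)
Op 5: place WR@(0,3)
Op 6: place BQ@(3,1)
Per-piece attacks for B:
  BQ@(3,1): attacks (3,2) (3,3) (3,4) (3,0) (4,1) (2,1) (1,1) (0,1) (4,2) (4,0) (2,2) (1,3) (0,4) (2,0)
Union (14 distinct): (0,1) (0,4) (1,1) (1,3) (2,0) (2,1) (2,2) (3,0) (3,2) (3,3) (3,4) (4,0) (4,1) (4,2)

Answer: 14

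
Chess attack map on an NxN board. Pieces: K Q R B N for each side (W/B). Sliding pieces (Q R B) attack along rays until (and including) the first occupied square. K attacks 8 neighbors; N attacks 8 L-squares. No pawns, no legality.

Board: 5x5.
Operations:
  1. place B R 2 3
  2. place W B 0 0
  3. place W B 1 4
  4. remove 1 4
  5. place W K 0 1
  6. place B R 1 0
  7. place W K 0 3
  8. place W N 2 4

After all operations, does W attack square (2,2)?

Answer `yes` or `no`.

Op 1: place BR@(2,3)
Op 2: place WB@(0,0)
Op 3: place WB@(1,4)
Op 4: remove (1,4)
Op 5: place WK@(0,1)
Op 6: place BR@(1,0)
Op 7: place WK@(0,3)
Op 8: place WN@(2,4)
Per-piece attacks for W:
  WB@(0,0): attacks (1,1) (2,2) (3,3) (4,4)
  WK@(0,1): attacks (0,2) (0,0) (1,1) (1,2) (1,0)
  WK@(0,3): attacks (0,4) (0,2) (1,3) (1,4) (1,2)
  WN@(2,4): attacks (3,2) (4,3) (1,2) (0,3)
W attacks (2,2): yes

Answer: yes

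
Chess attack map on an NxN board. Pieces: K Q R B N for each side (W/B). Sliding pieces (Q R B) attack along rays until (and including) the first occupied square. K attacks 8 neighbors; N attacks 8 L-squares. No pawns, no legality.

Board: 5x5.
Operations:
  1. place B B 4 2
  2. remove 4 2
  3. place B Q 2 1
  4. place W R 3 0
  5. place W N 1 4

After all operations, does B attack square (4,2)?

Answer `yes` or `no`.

Op 1: place BB@(4,2)
Op 2: remove (4,2)
Op 3: place BQ@(2,1)
Op 4: place WR@(3,0)
Op 5: place WN@(1,4)
Per-piece attacks for B:
  BQ@(2,1): attacks (2,2) (2,3) (2,4) (2,0) (3,1) (4,1) (1,1) (0,1) (3,2) (4,3) (3,0) (1,2) (0,3) (1,0) [ray(1,-1) blocked at (3,0)]
B attacks (4,2): no

Answer: no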